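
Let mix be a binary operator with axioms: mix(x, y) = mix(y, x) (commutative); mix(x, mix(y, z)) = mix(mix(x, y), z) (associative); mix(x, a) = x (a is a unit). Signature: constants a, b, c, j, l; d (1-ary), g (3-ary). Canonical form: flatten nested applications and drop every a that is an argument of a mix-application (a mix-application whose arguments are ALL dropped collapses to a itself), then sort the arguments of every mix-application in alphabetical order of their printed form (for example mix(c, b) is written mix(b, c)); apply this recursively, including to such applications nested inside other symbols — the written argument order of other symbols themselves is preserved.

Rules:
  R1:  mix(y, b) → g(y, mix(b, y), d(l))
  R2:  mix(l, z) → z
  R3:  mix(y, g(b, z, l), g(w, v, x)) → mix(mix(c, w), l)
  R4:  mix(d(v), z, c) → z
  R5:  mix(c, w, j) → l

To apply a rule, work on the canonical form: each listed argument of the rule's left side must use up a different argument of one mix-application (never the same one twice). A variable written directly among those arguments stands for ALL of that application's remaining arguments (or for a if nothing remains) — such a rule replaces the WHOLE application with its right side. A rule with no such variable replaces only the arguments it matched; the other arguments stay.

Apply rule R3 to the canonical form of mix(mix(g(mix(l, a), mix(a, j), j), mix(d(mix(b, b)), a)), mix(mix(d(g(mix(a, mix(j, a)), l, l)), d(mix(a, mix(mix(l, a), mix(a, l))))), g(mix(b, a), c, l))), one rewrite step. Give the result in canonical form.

Answer: mix(c, l, l)

Derivation:
Canonical form:  mix(d(g(j, l, l)), d(mix(b, b)), d(mix(l, l)), g(b, c, l), g(l, j, j))
Apply R3:  consuming g(b, c, l), g(l, j, j);  v := j, w := l, x := j, y := mix(d(g(j, l, l)), d(mix(b, b)), d(mix(l, l))), z := c
Every leftover argument binds to the variable; the entire application is replaced.
Result:  mix(c, l, l)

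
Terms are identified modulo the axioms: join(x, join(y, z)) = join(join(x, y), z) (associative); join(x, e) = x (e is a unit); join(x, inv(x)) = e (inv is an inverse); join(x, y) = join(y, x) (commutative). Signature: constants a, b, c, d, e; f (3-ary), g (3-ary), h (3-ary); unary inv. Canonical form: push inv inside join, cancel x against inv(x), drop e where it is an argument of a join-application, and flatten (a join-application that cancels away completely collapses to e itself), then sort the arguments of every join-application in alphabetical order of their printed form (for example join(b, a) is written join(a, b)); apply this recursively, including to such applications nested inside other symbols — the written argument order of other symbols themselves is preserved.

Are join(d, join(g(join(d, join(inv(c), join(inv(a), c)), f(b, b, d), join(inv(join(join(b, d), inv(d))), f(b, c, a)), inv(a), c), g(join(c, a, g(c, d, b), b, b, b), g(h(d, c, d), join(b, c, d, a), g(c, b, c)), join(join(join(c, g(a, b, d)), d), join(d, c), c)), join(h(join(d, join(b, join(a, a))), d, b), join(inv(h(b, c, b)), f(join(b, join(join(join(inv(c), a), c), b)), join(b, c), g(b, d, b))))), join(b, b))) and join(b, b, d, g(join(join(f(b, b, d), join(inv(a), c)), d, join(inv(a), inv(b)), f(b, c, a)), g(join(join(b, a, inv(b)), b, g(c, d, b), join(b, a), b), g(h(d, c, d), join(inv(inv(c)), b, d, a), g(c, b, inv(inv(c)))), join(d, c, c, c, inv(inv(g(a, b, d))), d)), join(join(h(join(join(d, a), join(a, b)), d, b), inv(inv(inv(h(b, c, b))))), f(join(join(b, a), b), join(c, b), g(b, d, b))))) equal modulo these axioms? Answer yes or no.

Left:  join(d, join(g(join(d, join(inv(c), join(inv(a), c)), f(b, b, d), join(inv(join(join(b, d), inv(d))), f(b, c, a)), inv(a), c), g(join(c, a, g(c, d, b), b, b, b), g(h(d, c, d), join(b, c, d, a), g(c, b, c)), join(join(join(c, g(a, b, d)), d), join(d, c), c)), join(h(join(d, join(b, join(a, a))), d, b), join(inv(h(b, c, b)), f(join(b, join(join(join(inv(c), a), c), b)), join(b, c), g(b, d, b))))), join(b, b)))
  Push inv inside:  distribute inv over join and collapse double inv
  Collect:  join(d, g(join(c, d, f(b, b, d), f(b, c, a), inv(a), inv(a), inv(b)), g(join(a, b, b, b, c, g(c, d, b)), g(h(d, c, d), join(a, b, c, d), g(c, b, c)), join(c, c, c, d, d, g(a, b, d))), join(f(join(a, b, b), join(b, c), g(b, d, b)), h(join(a, a, b, d), d, b), inv(h(b, c, b)))), b, b)
  Order the arguments:  join(b, b, d, g(join(c, d, f(b, b, d), f(b, c, a), inv(a), inv(a), inv(b)), g(join(a, b, b, b, c, g(c, d, b)), g(h(d, c, d), join(a, b, c, d), g(c, b, c)), join(c, c, c, d, d, g(a, b, d))), join(f(join(a, b, b), join(b, c), g(b, d, b)), h(join(a, a, b, d), d, b), inv(h(b, c, b)))))
Right:  join(b, b, d, g(join(join(f(b, b, d), join(inv(a), c)), d, join(inv(a), inv(b)), f(b, c, a)), g(join(join(b, a, inv(b)), b, g(c, d, b), join(b, a), b), g(h(d, c, d), join(inv(inv(c)), b, d, a), g(c, b, inv(inv(c)))), join(d, c, c, c, inv(inv(g(a, b, d))), d)), join(join(h(join(join(d, a), join(a, b)), d, b), inv(inv(inv(h(b, c, b))))), f(join(join(b, a), b), join(c, b), g(b, d, b)))))
  Push inv inside:  distribute inv over join and collapse double inv
  Combine occurrences:  join(b, b, d, g(join(c, d, f(b, b, d), f(b, c, a), inv(a), inv(a), inv(b)), g(join(a, a, b, b, b, g(c, d, b)), g(h(d, c, d), join(a, b, c, d), g(c, b, c)), join(c, c, c, d, d, g(a, b, d))), join(f(join(a, b, b), join(b, c), g(b, d, b)), h(join(a, a, b, d), d, b), inv(h(b, c, b)))))

Answer: no — join(b, b, d, g(join(c, d, f(b, b, d), f(b, c, a), inv(a), inv(a), inv(b)), g(join(a, b, b, b, c, g(c, d, b)), g(h(d, c, d), join(a, b, c, d), g(c, b, c)), join(c, c, c, d, d, g(a, b, d))), join(f(join(a, b, b), join(b, c), g(b, d, b)), h(join(a, a, b, d), d, b), inv(h(b, c, b))))) vs join(b, b, d, g(join(c, d, f(b, b, d), f(b, c, a), inv(a), inv(a), inv(b)), g(join(a, a, b, b, b, g(c, d, b)), g(h(d, c, d), join(a, b, c, d), g(c, b, c)), join(c, c, c, d, d, g(a, b, d))), join(f(join(a, b, b), join(b, c), g(b, d, b)), h(join(a, a, b, d), d, b), inv(h(b, c, b)))))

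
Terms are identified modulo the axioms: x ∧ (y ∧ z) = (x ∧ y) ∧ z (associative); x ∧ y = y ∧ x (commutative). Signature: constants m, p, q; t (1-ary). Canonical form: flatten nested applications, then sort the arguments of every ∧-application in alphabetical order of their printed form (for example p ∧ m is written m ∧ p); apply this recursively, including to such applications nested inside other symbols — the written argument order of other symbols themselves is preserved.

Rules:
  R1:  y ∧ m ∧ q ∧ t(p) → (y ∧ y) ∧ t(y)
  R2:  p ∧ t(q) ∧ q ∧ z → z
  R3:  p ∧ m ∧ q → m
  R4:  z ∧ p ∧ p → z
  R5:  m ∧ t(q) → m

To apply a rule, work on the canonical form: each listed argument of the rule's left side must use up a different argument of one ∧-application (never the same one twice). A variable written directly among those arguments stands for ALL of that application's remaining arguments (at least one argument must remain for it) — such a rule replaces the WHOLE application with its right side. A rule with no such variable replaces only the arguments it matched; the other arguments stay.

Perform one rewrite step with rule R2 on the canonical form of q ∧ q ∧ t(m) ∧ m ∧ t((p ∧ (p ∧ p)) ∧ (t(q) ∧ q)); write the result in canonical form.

Answer: m ∧ q ∧ q ∧ t(m) ∧ t(p ∧ p)

Derivation:
Canonical form:  m ∧ q ∧ q ∧ t(m) ∧ t(p ∧ p ∧ p ∧ q ∧ t(q))
Apply R2:  consuming p, q, t(q);  z := p ∧ p
The extension variable absorbs all remaining arguments, so the whole application is rewritten.
Result:  m ∧ q ∧ q ∧ t(m) ∧ t(p ∧ p)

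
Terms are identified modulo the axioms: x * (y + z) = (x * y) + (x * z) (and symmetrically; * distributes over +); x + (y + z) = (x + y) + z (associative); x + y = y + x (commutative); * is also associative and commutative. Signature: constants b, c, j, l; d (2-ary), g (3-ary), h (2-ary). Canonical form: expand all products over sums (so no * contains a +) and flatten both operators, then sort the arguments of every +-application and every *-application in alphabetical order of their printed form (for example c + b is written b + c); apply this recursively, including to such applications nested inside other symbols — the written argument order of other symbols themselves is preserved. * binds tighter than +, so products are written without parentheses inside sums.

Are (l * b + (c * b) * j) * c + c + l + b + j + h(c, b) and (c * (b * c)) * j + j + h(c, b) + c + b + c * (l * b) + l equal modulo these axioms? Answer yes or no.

Answer: yes — both canonical forms are b + b * c * c * j + b * c * l + c + h(c, b) + j + l

Derivation:
Left:  (l * b + (c * b) * j) * c + c + l + b + j + h(c, b)
  Expand products over sums:  b * c * l + b * c * c * j + c + l + b + j + h(c, b)
  Sort arguments:  b + b * c * c * j + b * c * l + c + h(c, b) + j + l
Right:  (c * (b * c)) * j + j + h(c, b) + c + b + c * (l * b) + l
  Merge nested applications:  b * c * c * j + j + h(c, b) + c + b + b * c * l + l
  Order the arguments:  b + b * c * c * j + b * c * l + c + h(c, b) + j + l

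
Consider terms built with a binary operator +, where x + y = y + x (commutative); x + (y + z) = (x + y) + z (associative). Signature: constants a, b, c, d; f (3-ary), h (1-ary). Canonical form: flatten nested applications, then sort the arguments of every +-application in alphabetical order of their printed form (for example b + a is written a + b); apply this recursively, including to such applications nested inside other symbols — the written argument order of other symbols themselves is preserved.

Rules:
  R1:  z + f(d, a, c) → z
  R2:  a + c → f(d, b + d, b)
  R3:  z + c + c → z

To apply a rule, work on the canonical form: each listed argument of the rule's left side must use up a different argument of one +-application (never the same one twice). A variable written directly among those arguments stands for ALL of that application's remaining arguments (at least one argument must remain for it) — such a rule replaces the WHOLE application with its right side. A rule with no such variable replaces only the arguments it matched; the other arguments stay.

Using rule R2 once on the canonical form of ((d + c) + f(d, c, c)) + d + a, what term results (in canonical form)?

Canonical form:  a + c + d + d + f(d, c, c)
Apply R2:  consuming a, c
New term:  d + d + f(d, b + d, b) + f(d, c, c)

Answer: d + d + f(d, b + d, b) + f(d, c, c)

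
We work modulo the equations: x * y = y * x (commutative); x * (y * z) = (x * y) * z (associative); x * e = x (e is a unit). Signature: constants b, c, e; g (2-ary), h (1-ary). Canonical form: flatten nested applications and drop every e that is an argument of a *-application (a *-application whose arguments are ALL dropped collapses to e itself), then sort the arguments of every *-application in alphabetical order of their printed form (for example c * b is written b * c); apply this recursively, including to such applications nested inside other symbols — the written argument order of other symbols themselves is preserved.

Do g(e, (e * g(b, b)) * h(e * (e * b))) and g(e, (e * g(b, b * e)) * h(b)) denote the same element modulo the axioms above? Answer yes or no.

Answer: yes — both canonical forms are g(e, g(b, b) * h(b))

Derivation:
Left:  g(e, (e * g(b, b)) * h(e * (e * b)))
  Descend into:  (e * g(b, b)) * h(e * (e * b))
  Un-nest:  e * g(b, b) * h(e * (e * b))
  Simplify inside:  h(e * (e * b))  →  h(b)
  Drop the unit:  drop e
  Sort:  g(b, b) * h(b)
  Reassemble:  g(e, g(b, b) * h(b))
Right:  g(e, (e * g(b, b * e)) * h(b))
  Descend into:  (e * g(b, b * e)) * h(b)
  Un-nest:  e * g(b, b * e) * h(b)
  Canonicalize subterm:  g(b, b * e)  →  g(b, b)
  Drop the unit:  drop e
  Sort arguments:  g(b, b) * h(b)
  Reassemble:  g(e, g(b, b) * h(b))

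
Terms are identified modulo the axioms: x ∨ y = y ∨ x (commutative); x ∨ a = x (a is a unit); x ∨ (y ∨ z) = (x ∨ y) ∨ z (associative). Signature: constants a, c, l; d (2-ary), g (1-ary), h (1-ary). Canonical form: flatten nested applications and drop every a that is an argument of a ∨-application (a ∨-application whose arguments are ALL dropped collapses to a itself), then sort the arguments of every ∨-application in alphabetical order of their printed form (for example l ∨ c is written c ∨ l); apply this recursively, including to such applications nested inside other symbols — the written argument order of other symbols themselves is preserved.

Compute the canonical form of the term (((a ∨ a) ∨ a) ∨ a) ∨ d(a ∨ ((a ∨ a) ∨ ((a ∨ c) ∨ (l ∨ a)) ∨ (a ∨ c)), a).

Answer: d(c ∨ c ∨ l, a)

Derivation:
Merge nested applications:  a ∨ a ∨ a ∨ a ∨ d(a ∨ ((a ∨ a) ∨ ((a ∨ c) ∨ (l ∨ a)) ∨ (a ∨ c)), a)
Simplify inside:  d(a ∨ ((a ∨ a) ∨ ((a ∨ c) ∨ (l ∨ a)) ∨ (a ∨ c)), a)  →  d(c ∨ c ∨ l, a)
Drop the unit:  drop a (×4)
Sort arguments:  d(c ∨ c ∨ l, a)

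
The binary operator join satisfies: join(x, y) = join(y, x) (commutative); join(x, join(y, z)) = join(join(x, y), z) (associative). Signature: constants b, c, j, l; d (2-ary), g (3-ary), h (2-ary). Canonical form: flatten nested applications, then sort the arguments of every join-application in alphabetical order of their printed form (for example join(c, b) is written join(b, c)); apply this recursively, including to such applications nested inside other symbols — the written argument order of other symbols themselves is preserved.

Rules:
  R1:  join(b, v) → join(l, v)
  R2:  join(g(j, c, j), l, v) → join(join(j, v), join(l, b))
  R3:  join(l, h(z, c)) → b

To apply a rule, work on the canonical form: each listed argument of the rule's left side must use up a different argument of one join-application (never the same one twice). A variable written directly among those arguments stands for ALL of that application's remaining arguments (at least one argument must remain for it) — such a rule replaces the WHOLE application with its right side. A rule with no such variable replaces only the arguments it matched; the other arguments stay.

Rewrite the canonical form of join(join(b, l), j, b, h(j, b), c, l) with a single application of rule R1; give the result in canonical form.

Canonical form:  join(b, b, c, h(j, b), j, l, l)
Match R1:  consume b;  v := join(b, c, h(j, b), j, l, l)
The extension variable absorbs all remaining arguments, so the whole application is rewritten.
New term:  join(b, c, h(j, b), j, l, l, l)

Answer: join(b, c, h(j, b), j, l, l, l)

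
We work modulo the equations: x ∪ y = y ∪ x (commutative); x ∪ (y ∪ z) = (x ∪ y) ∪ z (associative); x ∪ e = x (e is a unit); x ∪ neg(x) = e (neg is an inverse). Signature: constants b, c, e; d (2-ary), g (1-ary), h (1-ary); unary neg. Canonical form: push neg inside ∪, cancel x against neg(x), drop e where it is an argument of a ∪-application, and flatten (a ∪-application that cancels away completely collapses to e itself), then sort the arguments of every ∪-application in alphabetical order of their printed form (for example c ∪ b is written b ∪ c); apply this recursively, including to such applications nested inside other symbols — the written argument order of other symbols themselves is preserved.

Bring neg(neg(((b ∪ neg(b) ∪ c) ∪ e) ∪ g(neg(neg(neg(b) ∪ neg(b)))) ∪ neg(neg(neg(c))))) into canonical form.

Answer: g(neg(b) ∪ neg(b))

Derivation:
Push neg inside:  distribute neg over ∪ and collapse double neg
Inverses cancel:  b cancels; c cancels
Collect terms:  g(neg(b) ∪ neg(b))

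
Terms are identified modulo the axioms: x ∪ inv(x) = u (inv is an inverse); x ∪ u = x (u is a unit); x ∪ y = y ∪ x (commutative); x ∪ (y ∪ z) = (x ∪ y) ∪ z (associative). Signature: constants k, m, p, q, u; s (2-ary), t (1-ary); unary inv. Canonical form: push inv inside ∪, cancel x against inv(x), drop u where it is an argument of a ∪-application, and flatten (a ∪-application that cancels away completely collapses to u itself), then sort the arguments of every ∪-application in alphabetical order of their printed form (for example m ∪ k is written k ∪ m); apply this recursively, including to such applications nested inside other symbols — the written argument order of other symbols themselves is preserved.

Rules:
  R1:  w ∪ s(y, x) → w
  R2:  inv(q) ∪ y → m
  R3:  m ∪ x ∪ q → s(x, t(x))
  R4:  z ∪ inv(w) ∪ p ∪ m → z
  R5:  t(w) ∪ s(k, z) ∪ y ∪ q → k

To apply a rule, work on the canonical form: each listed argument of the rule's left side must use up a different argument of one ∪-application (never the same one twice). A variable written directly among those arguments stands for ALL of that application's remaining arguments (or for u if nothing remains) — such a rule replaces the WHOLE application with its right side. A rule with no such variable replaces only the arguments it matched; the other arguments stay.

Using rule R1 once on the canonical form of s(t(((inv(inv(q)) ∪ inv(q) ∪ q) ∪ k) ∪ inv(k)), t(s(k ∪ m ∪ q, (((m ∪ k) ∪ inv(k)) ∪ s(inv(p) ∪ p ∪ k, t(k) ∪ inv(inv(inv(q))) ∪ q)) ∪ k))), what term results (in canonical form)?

Answer: s(t(q), t(s(k ∪ m ∪ q, k ∪ m)))

Derivation:
Canonical form:  s(t(q), t(s(k ∪ m ∪ q, k ∪ m ∪ s(k, t(k)))))
R1 matches:  uses s(k, t(k));  w := k ∪ m, x := t(k), y := k
The variable takes the whole remainder — replace the entire application.
Giving:  s(t(q), t(s(k ∪ m ∪ q, k ∪ m)))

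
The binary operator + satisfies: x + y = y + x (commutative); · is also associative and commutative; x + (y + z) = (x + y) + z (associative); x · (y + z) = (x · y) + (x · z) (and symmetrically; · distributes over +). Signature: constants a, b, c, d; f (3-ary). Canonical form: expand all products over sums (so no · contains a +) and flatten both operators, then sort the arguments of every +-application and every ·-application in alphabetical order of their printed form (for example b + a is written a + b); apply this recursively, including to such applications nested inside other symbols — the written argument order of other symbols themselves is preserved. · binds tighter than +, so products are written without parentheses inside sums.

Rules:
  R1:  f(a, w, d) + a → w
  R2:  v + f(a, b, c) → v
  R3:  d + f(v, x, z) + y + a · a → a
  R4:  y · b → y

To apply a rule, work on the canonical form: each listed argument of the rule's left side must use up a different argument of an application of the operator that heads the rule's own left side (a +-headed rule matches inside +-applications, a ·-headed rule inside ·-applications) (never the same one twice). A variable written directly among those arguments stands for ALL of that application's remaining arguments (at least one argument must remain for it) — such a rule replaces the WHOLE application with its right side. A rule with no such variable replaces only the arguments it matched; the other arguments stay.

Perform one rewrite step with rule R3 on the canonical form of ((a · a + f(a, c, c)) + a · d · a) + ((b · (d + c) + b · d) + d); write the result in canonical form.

Canonical form:  a · a + a · a · d + b · c + b · d + b · d + d + f(a, c, c)
R3 matches:  uses a · a, d, f(a, c, c);  v := a, x := c, y := a · a · d + b · c + b · d + b · d, z := c
The variable takes the whole remainder — replace the entire application.
Result:  a

Answer: a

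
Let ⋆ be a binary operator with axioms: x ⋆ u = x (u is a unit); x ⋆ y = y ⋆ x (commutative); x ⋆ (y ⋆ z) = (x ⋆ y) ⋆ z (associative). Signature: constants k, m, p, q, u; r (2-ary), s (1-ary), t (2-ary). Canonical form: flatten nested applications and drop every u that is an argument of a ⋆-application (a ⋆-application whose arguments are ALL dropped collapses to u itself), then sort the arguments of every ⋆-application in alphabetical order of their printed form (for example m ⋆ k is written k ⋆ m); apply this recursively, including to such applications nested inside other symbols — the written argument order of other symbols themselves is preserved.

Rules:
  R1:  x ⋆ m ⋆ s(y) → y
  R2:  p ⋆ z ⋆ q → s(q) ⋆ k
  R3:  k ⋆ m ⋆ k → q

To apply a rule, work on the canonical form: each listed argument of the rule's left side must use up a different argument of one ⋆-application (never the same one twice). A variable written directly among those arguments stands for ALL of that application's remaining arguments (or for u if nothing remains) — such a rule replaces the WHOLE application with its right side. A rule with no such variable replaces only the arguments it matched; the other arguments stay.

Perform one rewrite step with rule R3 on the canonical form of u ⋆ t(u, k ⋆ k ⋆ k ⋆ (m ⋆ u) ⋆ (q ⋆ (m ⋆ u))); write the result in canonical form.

Answer: t(u, k ⋆ m ⋆ q ⋆ q)

Derivation:
Canonical form:  t(u, k ⋆ k ⋆ k ⋆ m ⋆ m ⋆ q)
Apply R3:  consuming k, k, m
New term:  t(u, k ⋆ m ⋆ q ⋆ q)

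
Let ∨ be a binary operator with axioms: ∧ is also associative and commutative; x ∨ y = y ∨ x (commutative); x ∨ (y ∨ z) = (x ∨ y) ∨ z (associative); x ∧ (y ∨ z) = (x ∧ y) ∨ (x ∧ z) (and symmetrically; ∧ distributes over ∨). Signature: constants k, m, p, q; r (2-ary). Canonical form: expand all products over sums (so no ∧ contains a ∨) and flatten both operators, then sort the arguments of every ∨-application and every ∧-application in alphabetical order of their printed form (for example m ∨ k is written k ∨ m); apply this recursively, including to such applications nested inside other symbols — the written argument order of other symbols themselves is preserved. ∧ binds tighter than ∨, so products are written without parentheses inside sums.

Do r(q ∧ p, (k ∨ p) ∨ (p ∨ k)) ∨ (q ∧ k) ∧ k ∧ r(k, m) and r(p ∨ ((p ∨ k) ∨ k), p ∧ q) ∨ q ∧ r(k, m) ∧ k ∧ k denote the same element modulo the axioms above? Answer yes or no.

Answer: no — k ∧ k ∧ q ∧ r(k, m) ∨ r(p ∧ q, k ∨ k ∨ p ∨ p) vs k ∧ k ∧ q ∧ r(k, m) ∨ r(k ∨ k ∨ p ∨ p, p ∧ q)

Derivation:
Left:  r(q ∧ p, (k ∨ p) ∨ (p ∨ k)) ∨ (q ∧ k) ∧ k ∧ r(k, m)
  Merge nested applications:  r(p ∧ q, k ∨ k ∨ p ∨ p) ∨ k ∧ k ∧ q ∧ r(k, m)
  Sort arguments:  k ∧ k ∧ q ∧ r(k, m) ∨ r(p ∧ q, k ∨ k ∨ p ∨ p)
Right:  r(p ∨ ((p ∨ k) ∨ k), p ∧ q) ∨ q ∧ r(k, m) ∧ k ∧ k
  Flatten:  r(k ∨ k ∨ p ∨ p, p ∧ q) ∨ k ∧ k ∧ q ∧ r(k, m)
  Sort arguments:  k ∧ k ∧ q ∧ r(k, m) ∨ r(k ∨ k ∨ p ∨ p, p ∧ q)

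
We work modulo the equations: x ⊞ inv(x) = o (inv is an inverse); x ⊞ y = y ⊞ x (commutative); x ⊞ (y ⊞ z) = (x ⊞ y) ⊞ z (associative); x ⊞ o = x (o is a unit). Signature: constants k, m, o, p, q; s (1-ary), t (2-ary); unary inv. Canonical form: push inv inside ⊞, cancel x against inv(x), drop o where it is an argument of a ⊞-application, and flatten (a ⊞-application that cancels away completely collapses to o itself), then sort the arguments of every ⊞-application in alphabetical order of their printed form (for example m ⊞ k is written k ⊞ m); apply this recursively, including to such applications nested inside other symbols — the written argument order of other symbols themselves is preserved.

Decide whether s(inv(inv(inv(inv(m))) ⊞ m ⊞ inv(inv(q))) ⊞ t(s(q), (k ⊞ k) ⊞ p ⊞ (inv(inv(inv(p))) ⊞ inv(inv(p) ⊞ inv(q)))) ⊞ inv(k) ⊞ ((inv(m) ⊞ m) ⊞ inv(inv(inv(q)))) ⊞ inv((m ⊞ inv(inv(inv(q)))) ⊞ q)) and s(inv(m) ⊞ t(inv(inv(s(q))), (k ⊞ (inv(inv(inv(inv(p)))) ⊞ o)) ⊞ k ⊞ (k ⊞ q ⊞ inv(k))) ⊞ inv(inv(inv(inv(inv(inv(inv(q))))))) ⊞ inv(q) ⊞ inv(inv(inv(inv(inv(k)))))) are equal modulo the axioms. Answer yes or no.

Answer: yes — both canonical forms are s(inv(k) ⊞ inv(m) ⊞ inv(q) ⊞ inv(q) ⊞ t(s(q), k ⊞ k ⊞ p ⊞ q))

Derivation:
Left:  s(inv(inv(inv(inv(m))) ⊞ m ⊞ inv(inv(q))) ⊞ t(s(q), (k ⊞ k) ⊞ p ⊞ (inv(inv(inv(p))) ⊞ inv(inv(p) ⊞ inv(q)))) ⊞ inv(k) ⊞ ((inv(m) ⊞ m) ⊞ inv(inv(inv(q)))) ⊞ inv((m ⊞ inv(inv(inv(q)))) ⊞ q))
  Focus inside:  inv(inv(inv(inv(m))) ⊞ m ⊞ inv(inv(q))) ⊞ t(s(q), (k ⊞ k) ⊞ p ⊞ (inv(inv(inv(p))) ⊞ inv(inv(p) ⊞ inv(q)))) ⊞ inv(k) ⊞ ((inv(m) ⊞ m) ⊞ inv(inv(inv(q)))) ⊞ inv((m ⊞ inv(inv(inv(q)))) ⊞ q)
  Push inv inside:  distribute inv over ⊞ and collapse double inv
  Combine occurrences:  inv(m) ⊞ inv(q) ⊞ inv(q) ⊞ t(s(q), k ⊞ k ⊞ p ⊞ q) ⊞ inv(k)
  Order the arguments:  inv(k) ⊞ inv(m) ⊞ inv(q) ⊞ inv(q) ⊞ t(s(q), k ⊞ k ⊞ p ⊞ q)
  Reassemble:  s(inv(k) ⊞ inv(m) ⊞ inv(q) ⊞ inv(q) ⊞ t(s(q), k ⊞ k ⊞ p ⊞ q))
Right:  s(inv(m) ⊞ t(inv(inv(s(q))), (k ⊞ (inv(inv(inv(inv(p)))) ⊞ o)) ⊞ k ⊞ (k ⊞ q ⊞ inv(k))) ⊞ inv(inv(inv(inv(inv(inv(inv(q))))))) ⊞ inv(q) ⊞ inv(inv(inv(inv(inv(k))))))
  Work inside:  inv(m) ⊞ t(inv(inv(s(q))), (k ⊞ (inv(inv(inv(inv(p)))) ⊞ o)) ⊞ k ⊞ (k ⊞ q ⊞ inv(k))) ⊞ inv(inv(inv(inv(inv(inv(inv(q))))))) ⊞ inv(q) ⊞ inv(inv(inv(inv(inv(k)))))
  Push inv inside:  distribute inv over ⊞ and collapse double inv
  Collect terms:  inv(m) ⊞ t(s(q), k ⊞ k ⊞ p ⊞ q) ⊞ inv(q) ⊞ inv(q) ⊞ inv(k)
  Sort arguments:  inv(k) ⊞ inv(m) ⊞ inv(q) ⊞ inv(q) ⊞ t(s(q), k ⊞ k ⊞ p ⊞ q)
  Put back:  s(inv(k) ⊞ inv(m) ⊞ inv(q) ⊞ inv(q) ⊞ t(s(q), k ⊞ k ⊞ p ⊞ q))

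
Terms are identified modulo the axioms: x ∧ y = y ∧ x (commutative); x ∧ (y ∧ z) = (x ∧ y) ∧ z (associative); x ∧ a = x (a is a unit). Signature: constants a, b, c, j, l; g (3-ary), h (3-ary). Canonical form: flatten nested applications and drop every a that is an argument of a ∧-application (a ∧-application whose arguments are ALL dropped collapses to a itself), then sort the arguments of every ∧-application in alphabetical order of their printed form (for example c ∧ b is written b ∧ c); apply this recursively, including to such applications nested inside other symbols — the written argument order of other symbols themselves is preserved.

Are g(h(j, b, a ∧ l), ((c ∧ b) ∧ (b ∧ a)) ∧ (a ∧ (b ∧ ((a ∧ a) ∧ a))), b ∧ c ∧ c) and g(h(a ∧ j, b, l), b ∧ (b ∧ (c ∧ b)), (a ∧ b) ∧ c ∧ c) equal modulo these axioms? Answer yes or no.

Left:  g(h(j, b, a ∧ l), ((c ∧ b) ∧ (b ∧ a)) ∧ (a ∧ (b ∧ ((a ∧ a) ∧ a))), b ∧ c ∧ c)
  Work inside:  ((c ∧ b) ∧ (b ∧ a)) ∧ (a ∧ (b ∧ ((a ∧ a) ∧ a)))
  Un-nest:  c ∧ b ∧ b ∧ a ∧ a ∧ b ∧ a ∧ a ∧ a
  Drop the unit:  drop a (×5)
  Order the arguments:  b ∧ b ∧ b ∧ c
  Rebuild:  g(h(j, b, l), b ∧ b ∧ b ∧ c, b ∧ c ∧ c)
Right:  g(h(a ∧ j, b, l), b ∧ (b ∧ (c ∧ b)), (a ∧ b) ∧ c ∧ c)
  Descend into:  b ∧ (b ∧ (c ∧ b))
  Un-nest:  b ∧ b ∧ c ∧ b
  Sort arguments:  b ∧ b ∧ b ∧ c
  Reassemble:  g(h(j, b, l), b ∧ b ∧ b ∧ c, b ∧ c ∧ c)

Answer: yes — both canonical forms are g(h(j, b, l), b ∧ b ∧ b ∧ c, b ∧ c ∧ c)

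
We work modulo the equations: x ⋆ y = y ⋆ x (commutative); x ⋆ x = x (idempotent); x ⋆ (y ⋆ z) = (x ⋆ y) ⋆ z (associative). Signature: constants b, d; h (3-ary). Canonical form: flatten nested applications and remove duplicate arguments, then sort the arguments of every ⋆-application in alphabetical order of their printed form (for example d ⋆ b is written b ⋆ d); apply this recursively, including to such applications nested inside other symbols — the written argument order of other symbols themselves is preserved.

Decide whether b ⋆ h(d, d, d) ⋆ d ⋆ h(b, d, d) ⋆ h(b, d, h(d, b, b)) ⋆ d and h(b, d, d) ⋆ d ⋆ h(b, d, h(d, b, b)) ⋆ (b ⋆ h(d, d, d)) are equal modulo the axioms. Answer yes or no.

Answer: yes — both canonical forms are b ⋆ d ⋆ h(b, d, d) ⋆ h(b, d, h(d, b, b)) ⋆ h(d, d, d)

Derivation:
Left:  b ⋆ h(d, d, d) ⋆ d ⋆ h(b, d, d) ⋆ h(b, d, h(d, b, b)) ⋆ d
  Deduplicate:  drop duplicate d
  Sort arguments:  b ⋆ d ⋆ h(b, d, d) ⋆ h(b, d, h(d, b, b)) ⋆ h(d, d, d)
Right:  h(b, d, d) ⋆ d ⋆ h(b, d, h(d, b, b)) ⋆ (b ⋆ h(d, d, d))
  Flatten:  h(b, d, d) ⋆ d ⋆ h(b, d, h(d, b, b)) ⋆ b ⋆ h(d, d, d)
  Order the arguments:  b ⋆ d ⋆ h(b, d, d) ⋆ h(b, d, h(d, b, b)) ⋆ h(d, d, d)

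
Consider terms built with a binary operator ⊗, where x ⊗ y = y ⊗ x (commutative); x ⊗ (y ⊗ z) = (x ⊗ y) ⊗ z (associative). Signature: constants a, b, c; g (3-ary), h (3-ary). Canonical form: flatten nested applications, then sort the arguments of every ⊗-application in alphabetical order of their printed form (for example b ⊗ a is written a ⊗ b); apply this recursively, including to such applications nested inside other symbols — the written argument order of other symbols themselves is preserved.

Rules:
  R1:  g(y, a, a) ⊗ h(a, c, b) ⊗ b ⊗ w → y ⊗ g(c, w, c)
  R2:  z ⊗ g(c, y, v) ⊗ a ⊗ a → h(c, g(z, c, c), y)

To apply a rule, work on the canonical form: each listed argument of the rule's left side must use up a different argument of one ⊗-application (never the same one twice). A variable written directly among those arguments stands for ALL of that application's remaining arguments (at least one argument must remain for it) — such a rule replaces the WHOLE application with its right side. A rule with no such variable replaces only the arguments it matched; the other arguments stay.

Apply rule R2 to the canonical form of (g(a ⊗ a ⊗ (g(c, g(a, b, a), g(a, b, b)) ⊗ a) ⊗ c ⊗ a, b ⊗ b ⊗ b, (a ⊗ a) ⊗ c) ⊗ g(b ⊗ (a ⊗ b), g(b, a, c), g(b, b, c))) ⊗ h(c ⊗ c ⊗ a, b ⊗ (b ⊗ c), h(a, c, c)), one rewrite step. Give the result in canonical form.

Canonical form:  g(a ⊗ a ⊗ a ⊗ a ⊗ c ⊗ g(c, g(a, b, a), g(a, b, b)), b ⊗ b ⊗ b, a ⊗ a ⊗ c) ⊗ g(a ⊗ b ⊗ b, g(b, a, c), g(b, b, c)) ⊗ h(a ⊗ c ⊗ c, b ⊗ b ⊗ c, h(a, c, c))
Apply R2:  consuming a, a, g(c, g(a, b, a), g(a, b, b));  v := g(a, b, b), y := g(a, b, a), z := a ⊗ a ⊗ c
Every leftover argument binds to the variable; the entire application is replaced.
New term:  g(a ⊗ b ⊗ b, g(b, a, c), g(b, b, c)) ⊗ g(h(c, g(a ⊗ a ⊗ c, c, c), g(a, b, a)), b ⊗ b ⊗ b, a ⊗ a ⊗ c) ⊗ h(a ⊗ c ⊗ c, b ⊗ b ⊗ c, h(a, c, c))

Answer: g(a ⊗ b ⊗ b, g(b, a, c), g(b, b, c)) ⊗ g(h(c, g(a ⊗ a ⊗ c, c, c), g(a, b, a)), b ⊗ b ⊗ b, a ⊗ a ⊗ c) ⊗ h(a ⊗ c ⊗ c, b ⊗ b ⊗ c, h(a, c, c))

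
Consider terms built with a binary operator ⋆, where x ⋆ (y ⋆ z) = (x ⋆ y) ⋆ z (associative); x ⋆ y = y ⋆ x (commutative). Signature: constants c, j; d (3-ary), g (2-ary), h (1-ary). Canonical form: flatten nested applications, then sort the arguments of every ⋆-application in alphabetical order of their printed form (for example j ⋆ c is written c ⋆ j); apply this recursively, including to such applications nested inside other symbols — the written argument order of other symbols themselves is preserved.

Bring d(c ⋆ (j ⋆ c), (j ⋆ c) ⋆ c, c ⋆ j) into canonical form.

Answer: d(c ⋆ c ⋆ j, c ⋆ c ⋆ j, c ⋆ j)

Derivation:
Work inside:  (j ⋆ c) ⋆ c
Flatten:  j ⋆ c ⋆ c
Sort arguments:  c ⋆ c ⋆ j
Put back:  d(c ⋆ c ⋆ j, c ⋆ c ⋆ j, c ⋆ j)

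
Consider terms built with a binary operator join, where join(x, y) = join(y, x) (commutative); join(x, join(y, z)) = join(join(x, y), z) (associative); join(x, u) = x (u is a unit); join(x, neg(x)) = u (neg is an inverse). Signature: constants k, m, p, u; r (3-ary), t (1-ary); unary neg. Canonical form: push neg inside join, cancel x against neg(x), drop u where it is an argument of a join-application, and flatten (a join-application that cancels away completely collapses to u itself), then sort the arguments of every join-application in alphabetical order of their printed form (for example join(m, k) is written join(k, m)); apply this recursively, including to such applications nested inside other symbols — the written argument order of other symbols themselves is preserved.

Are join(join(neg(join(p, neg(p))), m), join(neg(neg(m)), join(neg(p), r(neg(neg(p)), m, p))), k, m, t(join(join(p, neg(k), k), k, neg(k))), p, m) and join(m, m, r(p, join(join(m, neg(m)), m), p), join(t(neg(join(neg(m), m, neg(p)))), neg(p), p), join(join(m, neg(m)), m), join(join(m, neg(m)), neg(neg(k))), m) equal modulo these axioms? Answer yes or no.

Left:  join(join(neg(join(p, neg(p))), m), join(neg(neg(m)), join(neg(p), r(neg(neg(p)), m, p))), k, m, t(join(join(p, neg(k), k), k, neg(k))), p, m)
  Push neg inside:  distribute neg over join and collapse double neg
  Cancel:  p cancels
  Combine occurrences:  join(m, m, m, m, r(p, m, p), k, t(p))
  Sort:  join(k, m, m, m, m, r(p, m, p), t(p))
Right:  join(m, m, r(p, join(join(m, neg(m)), m), p), join(t(neg(join(neg(m), m, neg(p)))), neg(p), p), join(join(m, neg(m)), m), join(join(m, neg(m)), neg(neg(k))), m)
  Push neg inside:  distribute neg over join and collapse double neg
  Cancel:  p cancels
  Collect:  join(m, m, m, m, r(p, m, p), t(p), k)
  Order the arguments:  join(k, m, m, m, m, r(p, m, p), t(p))

Answer: yes — both canonical forms are join(k, m, m, m, m, r(p, m, p), t(p))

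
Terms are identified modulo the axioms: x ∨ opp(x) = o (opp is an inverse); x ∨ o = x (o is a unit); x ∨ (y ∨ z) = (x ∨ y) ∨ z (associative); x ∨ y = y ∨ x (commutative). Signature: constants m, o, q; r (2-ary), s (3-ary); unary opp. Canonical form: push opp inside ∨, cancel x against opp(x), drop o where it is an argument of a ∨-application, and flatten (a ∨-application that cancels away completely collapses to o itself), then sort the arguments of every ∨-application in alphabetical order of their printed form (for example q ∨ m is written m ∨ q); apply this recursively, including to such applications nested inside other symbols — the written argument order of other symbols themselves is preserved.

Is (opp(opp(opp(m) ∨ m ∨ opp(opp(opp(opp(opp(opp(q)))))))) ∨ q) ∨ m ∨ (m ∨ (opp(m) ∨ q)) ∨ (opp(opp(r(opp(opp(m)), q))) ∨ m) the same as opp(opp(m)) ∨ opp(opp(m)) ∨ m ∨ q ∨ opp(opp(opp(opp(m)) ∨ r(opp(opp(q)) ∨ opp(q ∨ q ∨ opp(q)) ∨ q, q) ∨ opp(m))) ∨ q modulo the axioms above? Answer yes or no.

Left:  (opp(opp(opp(m) ∨ m ∨ opp(opp(opp(opp(opp(opp(q)))))))) ∨ q) ∨ m ∨ (m ∨ (opp(m) ∨ q)) ∨ (opp(opp(r(opp(opp(m)), q))) ∨ m)
  Push opp inside:  distribute opp over ∨ and collapse double opp
  Combine occurrences:  m ∨ m ∨ q ∨ q ∨ q ∨ r(m, q)
Right:  opp(opp(m)) ∨ opp(opp(m)) ∨ m ∨ q ∨ opp(opp(opp(opp(m)) ∨ r(opp(opp(q)) ∨ opp(q ∨ q ∨ opp(q)) ∨ q, q) ∨ opp(m))) ∨ q
  Push opp inside:  distribute opp over ∨ and collapse double opp
  Collect:  m ∨ m ∨ m ∨ q ∨ q ∨ r(q, q)

Answer: no — m ∨ m ∨ q ∨ q ∨ q ∨ r(m, q) vs m ∨ m ∨ m ∨ q ∨ q ∨ r(q, q)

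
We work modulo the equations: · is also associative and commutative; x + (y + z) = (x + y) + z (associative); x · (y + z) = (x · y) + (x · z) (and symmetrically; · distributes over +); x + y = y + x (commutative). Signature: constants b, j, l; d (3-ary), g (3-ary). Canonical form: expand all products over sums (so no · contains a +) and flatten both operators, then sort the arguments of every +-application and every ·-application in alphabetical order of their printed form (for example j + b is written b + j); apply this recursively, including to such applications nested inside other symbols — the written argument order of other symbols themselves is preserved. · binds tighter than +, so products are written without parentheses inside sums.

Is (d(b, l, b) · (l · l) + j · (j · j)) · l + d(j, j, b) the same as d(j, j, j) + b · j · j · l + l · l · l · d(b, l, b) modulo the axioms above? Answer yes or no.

Answer: no — d(b, l, b) · l · l · l + d(j, j, b) + j · j · j · l vs b · j · j · l + d(b, l, b) · l · l · l + d(j, j, j)

Derivation:
Left:  (d(b, l, b) · (l · l) + j · (j · j)) · l + d(j, j, b)
  Expand products over sums:  d(b, l, b) · l · l · l + j · j · j · l + d(j, j, b)
  Sort arguments:  d(b, l, b) · l · l · l + d(j, j, b) + j · j · j · l
Right:  d(j, j, j) + b · j · j · l + l · l · l · d(b, l, b)
  Un-nest:  d(j, j, j) + b · j · j · l + d(b, l, b) · l · l · l
  Sort arguments:  b · j · j · l + d(b, l, b) · l · l · l + d(j, j, j)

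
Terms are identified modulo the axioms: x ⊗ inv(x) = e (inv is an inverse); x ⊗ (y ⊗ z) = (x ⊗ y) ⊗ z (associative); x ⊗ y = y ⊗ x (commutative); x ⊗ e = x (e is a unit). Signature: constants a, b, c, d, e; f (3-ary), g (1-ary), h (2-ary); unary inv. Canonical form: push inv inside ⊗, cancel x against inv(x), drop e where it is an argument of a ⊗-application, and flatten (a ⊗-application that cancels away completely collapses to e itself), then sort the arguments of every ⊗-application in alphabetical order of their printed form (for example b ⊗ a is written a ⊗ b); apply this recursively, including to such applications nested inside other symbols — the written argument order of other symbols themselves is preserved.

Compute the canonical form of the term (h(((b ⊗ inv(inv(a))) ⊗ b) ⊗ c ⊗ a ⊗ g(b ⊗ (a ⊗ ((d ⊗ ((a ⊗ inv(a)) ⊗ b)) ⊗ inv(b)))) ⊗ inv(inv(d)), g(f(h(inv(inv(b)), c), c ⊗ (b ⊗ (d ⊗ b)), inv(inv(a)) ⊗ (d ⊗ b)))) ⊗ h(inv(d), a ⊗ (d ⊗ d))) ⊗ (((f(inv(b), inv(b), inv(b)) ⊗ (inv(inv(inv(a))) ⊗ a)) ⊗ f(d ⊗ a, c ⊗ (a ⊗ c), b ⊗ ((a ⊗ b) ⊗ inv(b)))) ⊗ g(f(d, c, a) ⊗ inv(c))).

Answer: f(a ⊗ d, a ⊗ c ⊗ c, a ⊗ b) ⊗ f(inv(b), inv(b), inv(b)) ⊗ g(f(d, c, a) ⊗ inv(c)) ⊗ h(a ⊗ a ⊗ b ⊗ b ⊗ c ⊗ d ⊗ g(a ⊗ b ⊗ d), g(f(h(b, c), b ⊗ b ⊗ c ⊗ d, a ⊗ b ⊗ d))) ⊗ h(inv(d), a ⊗ d ⊗ d)

Derivation:
Push inv inside:  distribute inv over ⊗ and collapse double inv
Cancel:  a cancels
Combine occurrences:  h(a ⊗ a ⊗ b ⊗ b ⊗ c ⊗ d ⊗ g(a ⊗ b ⊗ d), g(f(h(b, c), b ⊗ b ⊗ c ⊗ d, a ⊗ b ⊗ d))) ⊗ h(inv(d), a ⊗ d ⊗ d) ⊗ f(inv(b), inv(b), inv(b)) ⊗ f(a ⊗ d, a ⊗ c ⊗ c, a ⊗ b) ⊗ g(f(d, c, a) ⊗ inv(c))
Sort:  f(a ⊗ d, a ⊗ c ⊗ c, a ⊗ b) ⊗ f(inv(b), inv(b), inv(b)) ⊗ g(f(d, c, a) ⊗ inv(c)) ⊗ h(a ⊗ a ⊗ b ⊗ b ⊗ c ⊗ d ⊗ g(a ⊗ b ⊗ d), g(f(h(b, c), b ⊗ b ⊗ c ⊗ d, a ⊗ b ⊗ d))) ⊗ h(inv(d), a ⊗ d ⊗ d)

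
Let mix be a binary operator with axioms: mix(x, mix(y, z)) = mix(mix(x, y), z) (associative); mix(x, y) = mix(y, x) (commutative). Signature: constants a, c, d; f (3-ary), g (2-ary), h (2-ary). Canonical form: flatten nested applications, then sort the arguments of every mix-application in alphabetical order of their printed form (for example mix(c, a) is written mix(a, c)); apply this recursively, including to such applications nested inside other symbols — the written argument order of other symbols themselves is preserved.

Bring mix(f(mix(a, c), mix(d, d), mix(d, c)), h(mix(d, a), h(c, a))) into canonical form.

Answer: mix(f(mix(a, c), mix(d, d), mix(c, d)), h(mix(a, d), h(c, a)))

Derivation:
Simplify inside:  f(mix(a, c), mix(d, d), mix(d, c))  →  f(mix(a, c), mix(d, d), mix(c, d))
Simplify inside:  h(mix(d, a), h(c, a))  →  h(mix(a, d), h(c, a))
Sort arguments:  mix(f(mix(a, c), mix(d, d), mix(c, d)), h(mix(a, d), h(c, a)))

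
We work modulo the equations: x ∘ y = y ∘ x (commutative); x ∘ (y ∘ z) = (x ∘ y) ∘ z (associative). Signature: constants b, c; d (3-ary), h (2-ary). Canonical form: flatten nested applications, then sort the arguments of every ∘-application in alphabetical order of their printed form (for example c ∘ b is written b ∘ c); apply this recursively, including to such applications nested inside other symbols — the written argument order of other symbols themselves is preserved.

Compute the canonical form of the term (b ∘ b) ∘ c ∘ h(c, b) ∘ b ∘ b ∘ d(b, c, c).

Merge nested applications:  b ∘ b ∘ c ∘ h(c, b) ∘ b ∘ b ∘ d(b, c, c)
Sort:  b ∘ b ∘ b ∘ b ∘ c ∘ d(b, c, c) ∘ h(c, b)

Answer: b ∘ b ∘ b ∘ b ∘ c ∘ d(b, c, c) ∘ h(c, b)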